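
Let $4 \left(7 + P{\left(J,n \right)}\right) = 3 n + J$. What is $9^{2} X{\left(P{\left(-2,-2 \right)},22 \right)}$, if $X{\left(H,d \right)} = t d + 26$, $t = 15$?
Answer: $28836$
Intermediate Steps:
$P{\left(J,n \right)} = -7 + \frac{J}{4} + \frac{3 n}{4}$ ($P{\left(J,n \right)} = -7 + \frac{3 n + J}{4} = -7 + \frac{J + 3 n}{4} = -7 + \left(\frac{J}{4} + \frac{3 n}{4}\right) = -7 + \frac{J}{4} + \frac{3 n}{4}$)
$X{\left(H,d \right)} = 26 + 15 d$ ($X{\left(H,d \right)} = 15 d + 26 = 26 + 15 d$)
$9^{2} X{\left(P{\left(-2,-2 \right)},22 \right)} = 9^{2} \left(26 + 15 \cdot 22\right) = 81 \left(26 + 330\right) = 81 \cdot 356 = 28836$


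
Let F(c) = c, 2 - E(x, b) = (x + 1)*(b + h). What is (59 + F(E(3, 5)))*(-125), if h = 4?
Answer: -3125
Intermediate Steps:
E(x, b) = 2 - (1 + x)*(4 + b) (E(x, b) = 2 - (x + 1)*(b + 4) = 2 - (1 + x)*(4 + b))
(59 + F(E(3, 5)))*(-125) = (59 + (-2 - 1*5 - 4*3 - 1*5*3))*(-125) = (59 + (-2 - 5 - 12 - 15))*(-125) = (59 - 34)*(-125) = 25*(-125) = -3125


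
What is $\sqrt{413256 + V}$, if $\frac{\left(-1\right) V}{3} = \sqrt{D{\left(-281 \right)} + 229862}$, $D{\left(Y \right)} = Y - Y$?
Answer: $\sqrt{413256 - 3 \sqrt{229862}} \approx 641.73$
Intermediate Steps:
$D{\left(Y \right)} = 0$
$V = - 3 \sqrt{229862}$ ($V = - 3 \sqrt{0 + 229862} = - 3 \sqrt{229862} \approx -1438.3$)
$\sqrt{413256 + V} = \sqrt{413256 - 3 \sqrt{229862}}$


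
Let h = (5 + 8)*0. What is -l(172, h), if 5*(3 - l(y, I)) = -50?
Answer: -13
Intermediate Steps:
h = 0 (h = 13*0 = 0)
l(y, I) = 13 (l(y, I) = 3 - 1/5*(-50) = 3 + 10 = 13)
-l(172, h) = -1*13 = -13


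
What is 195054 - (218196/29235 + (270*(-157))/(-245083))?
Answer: 465835829384784/2388333835 ≈ 1.9505e+5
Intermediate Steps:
195054 - (218196/29235 + (270*(-157))/(-245083)) = 195054 - (218196*(1/29235) - 42390*(-1/245083)) = 195054 - (72732/9745 + 42390/245083) = 195054 - 1*18238467306/2388333835 = 195054 - 18238467306/2388333835 = 465835829384784/2388333835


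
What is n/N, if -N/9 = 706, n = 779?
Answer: -779/6354 ≈ -0.12260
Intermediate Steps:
N = -6354 (N = -9*706 = -6354)
n/N = 779/(-6354) = 779*(-1/6354) = -779/6354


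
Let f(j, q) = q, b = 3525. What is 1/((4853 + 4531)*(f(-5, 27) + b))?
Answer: 1/33331968 ≈ 3.0001e-8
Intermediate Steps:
1/((4853 + 4531)*(f(-5, 27) + b)) = 1/((4853 + 4531)*(27 + 3525)) = 1/(9384*3552) = 1/33331968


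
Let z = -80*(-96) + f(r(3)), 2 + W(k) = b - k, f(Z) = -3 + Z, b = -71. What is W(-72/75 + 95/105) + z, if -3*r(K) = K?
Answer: 3991604/525 ≈ 7603.1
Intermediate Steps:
r(K) = -K/3
W(k) = -73 - k (W(k) = -2 + (-71 - k) = -73 - k)
z = 7676 (z = -80*(-96) + (-3 - ⅓*3) = 7680 + (-3 - 1) = 7680 - 4 = 7676)
W(-72/75 + 95/105) + z = (-73 - (-72/75 + 95/105)) + 7676 = (-73 - (-72*1/75 + 95*(1/105))) + 7676 = (-73 - (-24/25 + 19/21)) + 7676 = (-73 - 1*(-29/525)) + 7676 = (-73 + 29/525) + 7676 = -38296/525 + 7676 = 3991604/525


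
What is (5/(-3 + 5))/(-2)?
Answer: -5/4 ≈ -1.2500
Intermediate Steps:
(5/(-3 + 5))/(-2) = (5/2)*(-½) = -5/4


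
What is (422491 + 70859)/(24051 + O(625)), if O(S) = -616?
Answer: 98670/4687 ≈ 21.052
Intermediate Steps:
(422491 + 70859)/(24051 + O(625)) = (422491 + 70859)/(24051 - 616) = 493350/23435 = 493350*(1/23435) = 98670/4687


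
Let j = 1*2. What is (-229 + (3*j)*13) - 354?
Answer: -505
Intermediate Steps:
j = 2
(-229 + (3*j)*13) - 354 = (-229 + (3*2)*13) - 354 = (-229 + 6*13) - 354 = (-229 + 78) - 354 = -151 - 354 = -505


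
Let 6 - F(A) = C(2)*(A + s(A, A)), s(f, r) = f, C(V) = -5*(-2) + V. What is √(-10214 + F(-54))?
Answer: 4*I*√557 ≈ 94.403*I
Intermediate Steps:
C(V) = 10 + V
F(A) = 6 - 24*A (F(A) = 6 - (10 + 2)*(A + A) = 6 - 12*2*A = 6 - 24*A)
√(-10214 + F(-54)) = √(-10214 + (6 - 24*(-54))) = √(-10214 + (6 + 1296)) = √(-10214 + 1302) = √(-8912) = 4*I*√557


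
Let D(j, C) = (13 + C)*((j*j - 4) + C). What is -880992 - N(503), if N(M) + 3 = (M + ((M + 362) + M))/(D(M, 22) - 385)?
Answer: -7801650950711/8855560 ≈ -8.8099e+5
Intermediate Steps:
D(j, C) = (13 + C)*(-4 + C + j²) (D(j, C) = (13 + C)*((j² - 4) + C) = (13 + C)*((-4 + j²) + C) = (13 + C)*(-4 + C + j²))
N(M) = -3 + (362 + 3*M)/(245 + 35*M²) (N(M) = -3 + (M + ((M + 362) + M))/((-52 + 22² + 9*22 + 13*M² + 22*M²) - 385) = -3 + (M + ((362 + M) + M))/((-52 + 484 + 198 + 13*M² + 22*M²) - 385) = -3 + (M + (362 + 2*M))/((630 + 35*M²) - 385) = -3 + (362 + 3*M)/(245 + 35*M²))
-880992 - N(503) = -880992 - (-373 - 105*503² + 3*503)/(35*(7 + 503²)) = -880992 - (-373 - 105*253009 + 1509)/(35*(7 + 253009)) = -880992 - (-373 - 26565945 + 1509)/(35*253016) = -880992 - (-26564809)/(35*253016) = -880992 - 1*(-26564809/8855560) = -880992 + 26564809/8855560 = -7801650950711/8855560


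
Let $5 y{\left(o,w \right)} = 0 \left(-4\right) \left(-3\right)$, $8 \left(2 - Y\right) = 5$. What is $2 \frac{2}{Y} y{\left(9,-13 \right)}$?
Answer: $0$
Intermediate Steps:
$Y = \frac{11}{8}$ ($Y = 2 - \frac{5}{8} = \frac{11}{8} \approx 1.375$)
$y{\left(o,w \right)} = 0$ ($y{\left(o,w \right)} = \frac{0 \left(-4\right) \left(-3\right)}{5} = \frac{0 \left(-3\right)}{5} = \frac{1}{5} \cdot 0 = 0$)
$2 \frac{2}{Y} y{\left(9,-13 \right)} = 2 \frac{2}{\frac{11}{8}} \cdot 0 = 2 \cdot 2 \cdot \frac{8}{11} \cdot 0 = 2 \cdot \frac{16}{11} \cdot 0 = \frac{32}{11} \cdot 0 = 0$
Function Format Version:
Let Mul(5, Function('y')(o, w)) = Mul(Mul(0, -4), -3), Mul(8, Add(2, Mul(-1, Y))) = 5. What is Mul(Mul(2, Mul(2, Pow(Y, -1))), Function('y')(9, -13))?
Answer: 0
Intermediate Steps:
Y = Rational(11, 8) (Y = Add(2, Mul(Rational(-1, 8), 5)) = Add(2, Rational(-5, 8)) = Rational(11, 8) ≈ 1.3750)
Function('y')(o, w) = 0 (Function('y')(o, w) = Mul(Rational(1, 5), Mul(Mul(0, -4), -3)) = Mul(Rational(1, 5), Mul(0, -3)) = Mul(Rational(1, 5), 0) = 0)
Mul(Mul(2, Mul(2, Pow(Y, -1))), Function('y')(9, -13)) = Mul(Mul(2, Mul(2, Pow(Rational(11, 8), -1))), 0) = Mul(Mul(2, Mul(2, Rational(8, 11))), 0) = Mul(Mul(2, Rational(16, 11)), 0) = Mul(Rational(32, 11), 0) = 0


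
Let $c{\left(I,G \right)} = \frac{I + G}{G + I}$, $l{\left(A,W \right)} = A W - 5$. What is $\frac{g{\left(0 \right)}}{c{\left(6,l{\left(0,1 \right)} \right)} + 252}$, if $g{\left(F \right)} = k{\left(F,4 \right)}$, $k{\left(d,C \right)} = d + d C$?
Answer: $0$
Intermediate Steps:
$l{\left(A,W \right)} = -5 + A W$
$c{\left(I,G \right)} = 1$ ($c{\left(I,G \right)} = \frac{G + I}{G + I} = 1$)
$k{\left(d,C \right)} = d + C d$
$g{\left(F \right)} = 5 F$ ($g{\left(F \right)} = F \left(1 + 4\right) = F 5 = 5 F$)
$\frac{g{\left(0 \right)}}{c{\left(6,l{\left(0,1 \right)} \right)} + 252} = \frac{5 \cdot 0}{1 + 252} = \frac{1}{253} \cdot 0 = 0$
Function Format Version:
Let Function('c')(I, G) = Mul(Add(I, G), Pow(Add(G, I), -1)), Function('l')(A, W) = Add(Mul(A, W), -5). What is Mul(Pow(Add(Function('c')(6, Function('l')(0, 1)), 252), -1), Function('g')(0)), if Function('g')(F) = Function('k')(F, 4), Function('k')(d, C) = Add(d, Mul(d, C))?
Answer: 0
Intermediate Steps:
Function('l')(A, W) = Add(-5, Mul(A, W))
Function('c')(I, G) = 1 (Function('c')(I, G) = Mul(Add(G, I), Pow(Add(G, I), -1)) = 1)
Function('k')(d, C) = Add(d, Mul(C, d))
Function('g')(F) = Mul(5, F) (Function('g')(F) = Mul(F, Add(1, 4)) = Mul(F, 5) = Mul(5, F))
Mul(Pow(Add(Function('c')(6, Function('l')(0, 1)), 252), -1), Function('g')(0)) = Mul(Pow(Add(1, 252), -1), Mul(5, 0)) = Mul(Pow(253, -1), 0) = Mul(Rational(1, 253), 0) = 0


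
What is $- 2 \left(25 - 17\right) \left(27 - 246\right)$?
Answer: $3504$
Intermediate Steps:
$- 2 \left(25 - 17\right) \left(27 - 246\right) = - 2 \left(25 - 17\right) \left(-219\right) = \left(-2\right) 8 \left(-219\right) = \left(-16\right) \left(-219\right) = 3504$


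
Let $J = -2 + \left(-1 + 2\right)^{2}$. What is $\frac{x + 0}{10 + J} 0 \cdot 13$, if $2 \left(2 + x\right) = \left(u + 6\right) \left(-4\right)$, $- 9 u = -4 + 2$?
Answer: $0$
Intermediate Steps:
$u = \frac{2}{9}$ ($u = - \frac{-4 + 2}{9} = \left(- \frac{1}{9}\right) \left(-2\right) = \frac{2}{9} \approx 0.22222$)
$x = - \frac{130}{9}$ ($x = -2 + \frac{\left(\frac{2}{9} + 6\right) \left(-4\right)}{2} = -2 + \frac{\frac{56}{9} \left(-4\right)}{2} = -2 + \frac{1}{2} \left(- \frac{224}{9}\right) = -2 - \frac{112}{9} = - \frac{130}{9} \approx -14.444$)
$J = -1$ ($J = -2 + 1^{2} = -2 + 1 = -1$)
$\frac{x + 0}{10 + J} 0 \cdot 13 = \frac{- \frac{130}{9} + 0}{10 - 1} \cdot 0 \cdot 13 = - \frac{130}{9 \cdot 9} \cdot 0 \cdot 13 = \left(- \frac{130}{9}\right) \frac{1}{9} \cdot 0 \cdot 13 = \left(- \frac{130}{81}\right) 0 \cdot 13 = 0 \cdot 13 = 0$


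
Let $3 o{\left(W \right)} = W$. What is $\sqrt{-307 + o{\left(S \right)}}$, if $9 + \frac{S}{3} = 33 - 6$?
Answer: $17 i \approx 17.0 i$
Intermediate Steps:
$S = 54$ ($S = -27 + 3 \left(33 - 6\right) = -27 + 3 \cdot 27 = -27 + 81 = 54$)
$o{\left(W \right)} = \frac{W}{3}$
$\sqrt{-307 + o{\left(S \right)}} = \sqrt{-307 + \frac{1}{3} \cdot 54} = \sqrt{-307 + 18} = \sqrt{-289} = 17 i$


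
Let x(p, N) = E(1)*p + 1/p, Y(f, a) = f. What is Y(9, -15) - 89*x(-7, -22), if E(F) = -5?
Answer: -21653/7 ≈ -3093.3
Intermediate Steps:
x(p, N) = 1/p - 5*p (x(p, N) = -5*p + 1/p = 1/p - 5*p)
Y(9, -15) - 89*x(-7, -22) = 9 - 89*(1/(-7) - 5*(-7)) = 9 - 89*(-⅐ + 35) = 9 - 89*244/7 = 9 - 21716/7 = -21653/7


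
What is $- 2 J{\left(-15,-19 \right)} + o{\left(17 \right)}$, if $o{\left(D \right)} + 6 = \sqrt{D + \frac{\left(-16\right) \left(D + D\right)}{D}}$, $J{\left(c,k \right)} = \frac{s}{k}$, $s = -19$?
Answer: $-8 + i \sqrt{15} \approx -8.0 + 3.873 i$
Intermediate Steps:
$J{\left(c,k \right)} = - \frac{19}{k}$
$o{\left(D \right)} = -6 + \sqrt{-32 + D}$ ($o{\left(D \right)} = -6 + \sqrt{D + \frac{\left(-16\right) \left(D + D\right)}{D}} = -6 + \sqrt{D + \frac{\left(-16\right) 2 D}{D}} = -6 + \sqrt{D + \frac{\left(-32\right) D}{D}} = -6 + \sqrt{D - 32} = -6 + \sqrt{-32 + D}$)
$- 2 J{\left(-15,-19 \right)} + o{\left(17 \right)} = - 2 \left(- \frac{19}{-19}\right) - \left(6 - \sqrt{-32 + 17}\right) = - 2 \left(\left(-19\right) \left(- \frac{1}{19}\right)\right) - \left(6 - \sqrt{-15}\right) = \left(-2\right) 1 - \left(6 - i \sqrt{15}\right) = -2 - \left(6 - i \sqrt{15}\right) = -8 + i \sqrt{15}$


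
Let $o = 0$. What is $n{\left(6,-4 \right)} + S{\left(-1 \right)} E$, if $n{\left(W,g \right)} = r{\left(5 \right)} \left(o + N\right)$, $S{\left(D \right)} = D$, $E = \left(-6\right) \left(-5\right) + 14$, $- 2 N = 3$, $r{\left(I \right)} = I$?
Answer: $- \frac{103}{2} \approx -51.5$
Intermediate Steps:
$N = - \frac{3}{2}$ ($N = \left(- \frac{1}{2}\right) 3 = - \frac{3}{2} \approx -1.5$)
$E = 44$ ($E = 30 + 14 = 44$)
$n{\left(W,g \right)} = - \frac{15}{2}$ ($n{\left(W,g \right)} = 5 \left(0 - \frac{3}{2}\right) = 5 \left(- \frac{3}{2}\right) = - \frac{15}{2}$)
$n{\left(6,-4 \right)} + S{\left(-1 \right)} E = - \frac{15}{2} - 44 = - \frac{103}{2}$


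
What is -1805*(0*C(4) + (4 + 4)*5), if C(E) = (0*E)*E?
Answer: -72200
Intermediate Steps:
C(E) = 0 (C(E) = 0*E = 0)
-1805*(0*C(4) + (4 + 4)*5) = -1805*(0*0 + (4 + 4)*5) = -1805*(0 + 8*5) = -1805*(0 + 40) = -1805*40 = -72200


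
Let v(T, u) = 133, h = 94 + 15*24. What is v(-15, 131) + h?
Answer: 587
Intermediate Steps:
h = 454 (h = 94 + 360 = 454)
v(-15, 131) + h = 133 + 454 = 587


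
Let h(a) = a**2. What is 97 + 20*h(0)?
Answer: 97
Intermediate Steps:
97 + 20*h(0) = 97 + 20*0**2 = 97 + 20*0 = 97 + 0 = 97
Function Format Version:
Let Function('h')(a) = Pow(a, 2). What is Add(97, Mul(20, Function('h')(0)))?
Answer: 97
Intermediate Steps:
Add(97, Mul(20, Function('h')(0))) = Add(97, Mul(20, Pow(0, 2))) = Add(97, Mul(20, 0)) = Add(97, 0) = 97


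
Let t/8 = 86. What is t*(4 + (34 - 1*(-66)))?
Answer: 71552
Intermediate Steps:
t = 688 (t = 8*86 = 688)
t*(4 + (34 - 1*(-66))) = 688*(4 + (34 - 1*(-66))) = 688*(4 + (34 + 66)) = 688*(4 + 100) = 688*104 = 71552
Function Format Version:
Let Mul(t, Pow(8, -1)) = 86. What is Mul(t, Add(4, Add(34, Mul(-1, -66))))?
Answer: 71552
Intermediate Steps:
t = 688 (t = Mul(8, 86) = 688)
Mul(t, Add(4, Add(34, Mul(-1, -66)))) = Mul(688, Add(4, Add(34, Mul(-1, -66)))) = Mul(688, Add(4, Add(34, 66))) = Mul(688, Add(4, 100)) = Mul(688, 104) = 71552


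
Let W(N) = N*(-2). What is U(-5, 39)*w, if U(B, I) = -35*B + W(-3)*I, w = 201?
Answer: 82209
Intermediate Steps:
W(N) = -2*N
U(B, I) = -35*B + 6*I (U(B, I) = -35*B + (-2*(-3))*I = -35*B + 6*I)
U(-5, 39)*w = (-35*(-5) + 6*39)*201 = (175 + 234)*201 = 409*201 = 82209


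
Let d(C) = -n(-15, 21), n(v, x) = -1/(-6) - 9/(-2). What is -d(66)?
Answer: 14/3 ≈ 4.6667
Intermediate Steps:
n(v, x) = 14/3 (n(v, x) = -1*(-⅙) - 9*(-½) = ⅙ + 9/2 = 14/3)
d(C) = -14/3 (d(C) = -1*14/3 = -14/3)
-d(66) = -1*(-14/3) = 14/3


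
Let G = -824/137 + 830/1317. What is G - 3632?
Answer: -656289626/180429 ≈ -3637.4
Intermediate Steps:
G = -971498/180429 (G = -824*1/137 + 830*(1/1317) = -824/137 + 830/1317 = -971498/180429 ≈ -5.3844)
G - 3632 = -971498/180429 - 3632 = -656289626/180429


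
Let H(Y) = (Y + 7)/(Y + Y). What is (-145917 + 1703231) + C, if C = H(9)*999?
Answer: 1558202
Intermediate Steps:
H(Y) = (7 + Y)/(2*Y) (H(Y) = (7 + Y)/((2*Y)) = (7 + Y)*(1/(2*Y)) = (7 + Y)/(2*Y))
C = 888 (C = ((1/2)*(7 + 9)/9)*999 = ((1/2)*(1/9)*16)*999 = (8/9)*999 = 888)
(-145917 + 1703231) + C = (-145917 + 1703231) + 888 = 1557314 + 888 = 1558202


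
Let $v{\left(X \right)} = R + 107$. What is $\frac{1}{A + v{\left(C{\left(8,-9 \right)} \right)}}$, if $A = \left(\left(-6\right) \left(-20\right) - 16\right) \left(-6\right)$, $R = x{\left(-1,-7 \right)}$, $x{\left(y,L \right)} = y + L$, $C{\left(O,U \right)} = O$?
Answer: $- \frac{1}{525} \approx -0.0019048$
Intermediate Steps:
$x{\left(y,L \right)} = L + y$
$R = -8$ ($R = -7 - 1 = -8$)
$v{\left(X \right)} = 99$ ($v{\left(X \right)} = -8 + 107 = 99$)
$A = -624$ ($A = \left(120 - 16\right) \left(-6\right) = 104 \left(-6\right) = -624$)
$\frac{1}{A + v{\left(C{\left(8,-9 \right)} \right)}} = \frac{1}{-624 + 99} = \frac{1}{-525} = - \frac{1}{525}$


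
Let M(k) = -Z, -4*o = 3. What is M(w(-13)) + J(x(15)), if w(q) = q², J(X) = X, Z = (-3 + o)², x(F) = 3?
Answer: -177/16 ≈ -11.063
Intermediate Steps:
o = -¾ (o = -¼*3 = -¾ ≈ -0.75000)
Z = 225/16 (Z = (-3 - ¾)² = (-15/4)² = 225/16 ≈ 14.063)
M(k) = -225/16 (M(k) = -1*225/16 = -225/16)
M(w(-13)) + J(x(15)) = -225/16 + 3 = -177/16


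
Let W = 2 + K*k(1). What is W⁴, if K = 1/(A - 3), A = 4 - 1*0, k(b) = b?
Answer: 81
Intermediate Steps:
A = 4 (A = 4 + 0 = 4)
K = 1 (K = 1/(4 - 3) = 1/1 = 1)
W = 3 (W = 2 + 1*1 = 2 + 1 = 3)
W⁴ = 3⁴ = 81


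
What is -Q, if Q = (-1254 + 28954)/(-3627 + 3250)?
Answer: 27700/377 ≈ 73.475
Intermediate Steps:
Q = -27700/377 (Q = 27700/(-377) = 27700*(-1/377) = -27700/377 ≈ -73.475)
-Q = -1*(-27700/377) = 27700/377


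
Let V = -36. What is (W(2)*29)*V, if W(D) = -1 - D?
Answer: 3132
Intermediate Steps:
(W(2)*29)*V = ((-1 - 1*2)*29)*(-36) = ((-1 - 2)*29)*(-36) = -3*29*(-36) = -87*(-36) = 3132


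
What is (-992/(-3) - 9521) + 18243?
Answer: 27158/3 ≈ 9052.7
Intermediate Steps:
(-992/(-3) - 9521) + 18243 = (-⅓*(-992) - 9521) + 18243 = (992/3 - 9521) + 18243 = -27571/3 + 18243 = 27158/3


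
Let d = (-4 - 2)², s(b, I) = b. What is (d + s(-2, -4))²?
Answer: 1156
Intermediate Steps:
d = 36 (d = (-6)² = 36)
(d + s(-2, -4))² = (36 - 2)² = 34² = 1156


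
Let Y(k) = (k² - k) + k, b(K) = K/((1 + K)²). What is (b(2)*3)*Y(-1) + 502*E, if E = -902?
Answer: -1358410/3 ≈ -4.5280e+5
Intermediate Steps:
b(K) = K/(1 + K)²
Y(k) = k²
(b(2)*3)*Y(-1) + 502*E = ((2/(1 + 2)²)*3)*(-1)² + 502*(-902) = ((2/3²)*3)*1 - 452804 = ((2*(⅑))*3)*1 - 452804 = ((2/9)*3)*1 - 452804 = (⅔)*1 - 452804 = ⅔ - 452804 = -1358410/3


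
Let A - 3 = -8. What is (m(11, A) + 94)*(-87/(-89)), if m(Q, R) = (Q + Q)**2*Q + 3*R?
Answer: 470061/89 ≈ 5281.6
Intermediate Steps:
A = -5 (A = 3 - 8 = -5)
m(Q, R) = 3*R + 4*Q**3 (m(Q, R) = (2*Q)**2*Q + 3*R = (4*Q**2)*Q + 3*R = 4*Q**3 + 3*R = 3*R + 4*Q**3)
(m(11, A) + 94)*(-87/(-89)) = ((3*(-5) + 4*11**3) + 94)*(-87/(-89)) = ((-15 + 4*1331) + 94)*(-87*(-1/89)) = ((-15 + 5324) + 94)*(87/89) = (5309 + 94)*(87/89) = 5403*(87/89) = 470061/89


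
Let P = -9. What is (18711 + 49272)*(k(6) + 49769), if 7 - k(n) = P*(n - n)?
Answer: 3383921808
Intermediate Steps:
k(n) = 7 (k(n) = 7 - (-9)*(n - n) = 7 - (-9)*0 = 7 - 1*0 = 7 + 0 = 7)
(18711 + 49272)*(k(6) + 49769) = (18711 + 49272)*(7 + 49769) = 67983*49776 = 3383921808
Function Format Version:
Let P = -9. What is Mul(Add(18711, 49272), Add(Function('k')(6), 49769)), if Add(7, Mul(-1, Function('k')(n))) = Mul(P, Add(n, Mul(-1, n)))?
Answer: 3383921808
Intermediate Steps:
Function('k')(n) = 7 (Function('k')(n) = Add(7, Mul(-1, Mul(-9, Add(n, Mul(-1, n))))) = Add(7, Mul(-1, Mul(-9, 0))) = Add(7, Mul(-1, 0)) = Add(7, 0) = 7)
Mul(Add(18711, 49272), Add(Function('k')(6), 49769)) = Mul(Add(18711, 49272), Add(7, 49769)) = Mul(67983, 49776) = 3383921808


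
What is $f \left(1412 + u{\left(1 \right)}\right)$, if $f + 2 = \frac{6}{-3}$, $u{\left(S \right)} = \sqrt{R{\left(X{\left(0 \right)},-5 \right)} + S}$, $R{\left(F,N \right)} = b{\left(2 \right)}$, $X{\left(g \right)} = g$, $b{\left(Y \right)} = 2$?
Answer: $-5648 - 4 \sqrt{3} \approx -5654.9$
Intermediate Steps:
$R{\left(F,N \right)} = 2$
$u{\left(S \right)} = \sqrt{2 + S}$
$f = -4$ ($f = -2 + \frac{6}{-3} = -2 + 6 \left(- \frac{1}{3}\right) = -2 - 2 = -4$)
$f \left(1412 + u{\left(1 \right)}\right) = - 4 \left(1412 + \sqrt{2 + 1}\right) = - 4 \left(1412 + \sqrt{3}\right) = -5648 - 4 \sqrt{3}$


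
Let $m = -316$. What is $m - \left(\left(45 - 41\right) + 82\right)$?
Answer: $-402$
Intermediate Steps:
$m - \left(\left(45 - 41\right) + 82\right) = -316 - \left(\left(45 - 41\right) + 82\right) = -316 - \left(4 + 82\right) = -316 - 86 = -402$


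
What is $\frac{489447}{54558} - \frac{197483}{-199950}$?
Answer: $\frac{431107957}{43289175} \approx 9.9588$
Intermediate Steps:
$\frac{489447}{54558} - \frac{197483}{-199950} = 489447 \cdot \frac{1}{54558} - - \frac{197483}{199950} = \frac{7769}{866} + \frac{197483}{199950} = \frac{431107957}{43289175}$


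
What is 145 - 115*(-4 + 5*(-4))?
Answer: 2905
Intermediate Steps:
145 - 115*(-4 + 5*(-4)) = 145 - 115*(-4 - 20) = 145 - 115*(-24) = 145 + 2760 = 2905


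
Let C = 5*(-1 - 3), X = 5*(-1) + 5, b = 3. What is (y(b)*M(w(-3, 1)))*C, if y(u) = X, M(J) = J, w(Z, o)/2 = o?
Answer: 0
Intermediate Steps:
w(Z, o) = 2*o
X = 0 (X = -5 + 5 = 0)
y(u) = 0
C = -20 (C = 5*(-4) = -20)
(y(b)*M(w(-3, 1)))*C = (0*(2*1))*(-20) = (0*2)*(-20) = 0*(-20) = 0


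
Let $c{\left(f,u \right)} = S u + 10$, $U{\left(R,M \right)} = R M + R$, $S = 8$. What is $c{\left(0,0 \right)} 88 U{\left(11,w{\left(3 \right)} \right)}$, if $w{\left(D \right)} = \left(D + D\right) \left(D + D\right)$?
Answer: $358160$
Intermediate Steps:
$w{\left(D \right)} = 4 D^{2}$ ($w{\left(D \right)} = 2 D 2 D = 4 D^{2}$)
$U{\left(R,M \right)} = R + M R$ ($U{\left(R,M \right)} = M R + R = R + M R$)
$c{\left(f,u \right)} = 10 + 8 u$ ($c{\left(f,u \right)} = 8 u + 10 = 10 + 8 u$)
$c{\left(0,0 \right)} 88 U{\left(11,w{\left(3 \right)} \right)} = \left(10 + 8 \cdot 0\right) 88 \cdot 11 \left(1 + 4 \cdot 3^{2}\right) = \left(10 + 0\right) 88 \cdot 11 \left(1 + 4 \cdot 9\right) = 10 \cdot 88 \cdot 11 \left(1 + 36\right) = 880 \cdot 11 \cdot 37 = 880 \cdot 407 = 358160$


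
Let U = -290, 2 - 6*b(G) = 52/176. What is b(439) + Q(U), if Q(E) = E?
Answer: -25495/88 ≈ -289.72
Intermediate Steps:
b(G) = 25/88 (b(G) = ⅓ - 26/(3*176) = ⅓ - ⅙*13/44 = ⅓ - 13/264 = 25/88)
b(439) + Q(U) = 25/88 - 290 = -25495/88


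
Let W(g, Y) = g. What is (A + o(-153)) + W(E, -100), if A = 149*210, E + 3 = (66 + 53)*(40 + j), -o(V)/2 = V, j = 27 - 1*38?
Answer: 35044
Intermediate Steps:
j = -11 (j = 27 - 38 = -11)
o(V) = -2*V
E = 3448 (E = -3 + (66 + 53)*(40 - 11) = -3 + 119*29 = -3 + 3451 = 3448)
A = 31290
(A + o(-153)) + W(E, -100) = (31290 - 2*(-153)) + 3448 = (31290 + 306) + 3448 = 31596 + 3448 = 35044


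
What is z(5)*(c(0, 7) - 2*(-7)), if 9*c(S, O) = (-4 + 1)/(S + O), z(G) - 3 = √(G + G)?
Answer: 293/7 + 293*√10/21 ≈ 85.978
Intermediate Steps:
z(G) = 3 + √2*√G (z(G) = 3 + √(G + G) = 3 + √(2*G) = 3 + √2*√G)
c(S, O) = -1/(3*(O + S)) (c(S, O) = ((-4 + 1)/(S + O))/9 = (-3/(O + S))/9 = -1/(3*(O + S)))
z(5)*(c(0, 7) - 2*(-7)) = (3 + √2*√5)*(-1/(3*7 + 3*0) - 2*(-7)) = (3 + √10)*(-1/(21 + 0) + 14) = (3 + √10)*(-1/21 + 14) = (3 + √10)*(293/21) = 293/7 + 293*√10/21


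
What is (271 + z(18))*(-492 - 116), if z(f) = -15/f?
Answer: -492784/3 ≈ -1.6426e+5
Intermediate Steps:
(271 + z(18))*(-492 - 116) = (271 - 15/18)*(-492 - 116) = (271 - 15*1/18)*(-608) = (271 - ⅚)*(-608) = (1621/6)*(-608) = -492784/3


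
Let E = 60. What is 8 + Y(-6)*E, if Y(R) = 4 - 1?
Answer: 188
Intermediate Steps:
Y(R) = 3
8 + Y(-6)*E = 8 + 3*60 = 8 + 180 = 188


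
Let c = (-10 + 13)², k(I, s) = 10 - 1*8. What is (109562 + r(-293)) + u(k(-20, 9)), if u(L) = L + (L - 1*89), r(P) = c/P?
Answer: 32076752/293 ≈ 1.0948e+5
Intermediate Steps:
k(I, s) = 2 (k(I, s) = 10 - 8 = 2)
c = 9 (c = 3² = 9)
r(P) = 9/P
u(L) = -89 + 2*L (u(L) = L + (L - 89) = L + (-89 + L) = -89 + 2*L)
(109562 + r(-293)) + u(k(-20, 9)) = (109562 + 9/(-293)) + (-89 + 2*2) = (109562 + 9*(-1/293)) + (-89 + 4) = (109562 - 9/293) - 85 = 32101657/293 - 85 = 32076752/293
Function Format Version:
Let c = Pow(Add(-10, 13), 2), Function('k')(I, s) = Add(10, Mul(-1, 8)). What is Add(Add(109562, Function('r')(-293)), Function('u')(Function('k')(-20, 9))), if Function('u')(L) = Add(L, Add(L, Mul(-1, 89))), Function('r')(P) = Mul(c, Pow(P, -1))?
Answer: Rational(32076752, 293) ≈ 1.0948e+5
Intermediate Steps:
Function('k')(I, s) = 2 (Function('k')(I, s) = Add(10, -8) = 2)
c = 9 (c = Pow(3, 2) = 9)
Function('r')(P) = Mul(9, Pow(P, -1))
Function('u')(L) = Add(-89, Mul(2, L)) (Function('u')(L) = Add(L, Add(L, -89)) = Add(L, Add(-89, L)) = Add(-89, Mul(2, L)))
Add(Add(109562, Function('r')(-293)), Function('u')(Function('k')(-20, 9))) = Add(Add(109562, Mul(9, Pow(-293, -1))), Add(-89, Mul(2, 2))) = Add(Add(109562, Mul(9, Rational(-1, 293))), Add(-89, 4)) = Add(Add(109562, Rational(-9, 293)), -85) = Add(Rational(32101657, 293), -85) = Rational(32076752, 293)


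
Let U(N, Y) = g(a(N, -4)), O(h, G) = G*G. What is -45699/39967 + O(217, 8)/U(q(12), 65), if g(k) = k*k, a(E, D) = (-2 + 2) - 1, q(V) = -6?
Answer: 2512189/39967 ≈ 62.857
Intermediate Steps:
a(E, D) = -1 (a(E, D) = 0 - 1 = -1)
O(h, G) = G²
g(k) = k²
U(N, Y) = 1 (U(N, Y) = (-1)² = 1)
-45699/39967 + O(217, 8)/U(q(12), 65) = -45699/39967 + 8²/1 = -45699*1/39967 + 64*1 = -45699/39967 + 64 = 2512189/39967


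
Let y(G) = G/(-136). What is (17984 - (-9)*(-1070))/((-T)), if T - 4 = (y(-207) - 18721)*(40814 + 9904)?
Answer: 568072/64560184519 ≈ 8.7991e-6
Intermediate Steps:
y(G) = -G/136 (y(G) = G*(-1/136) = -G/136)
T = -64560184519/68 (T = 4 + (-1/136*(-207) - 18721)*(40814 + 9904) = 4 + (207/136 - 18721)*50718 = 4 - 2545849/136*50718 = 4 - 64560184791/68 = -64560184519/68 ≈ -9.4941e+8)
(17984 - (-9)*(-1070))/((-T)) = (17984 - (-9)*(-1070))/((-1*(-64560184519/68))) = (17984 - 1*9630)/(64560184519/68) = (17984 - 9630)*(68/64560184519) = 8354*(68/64560184519) = 568072/64560184519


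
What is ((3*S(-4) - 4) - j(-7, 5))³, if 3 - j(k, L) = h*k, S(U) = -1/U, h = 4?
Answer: -2571353/64 ≈ -40177.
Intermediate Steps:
j(k, L) = 3 - 4*k
((3*S(-4) - 4) - j(-7, 5))³ = ((3*(-1/(-4)) - 4) - (3 - 4*(-7)))³ = ((3*(-1*(-¼)) - 4) - (3 + 28))³ = ((3*(¼) - 4) - 1*31)³ = ((¾ - 4) - 31)³ = (-13/4 - 31)³ = (-137/4)³ = -2571353/64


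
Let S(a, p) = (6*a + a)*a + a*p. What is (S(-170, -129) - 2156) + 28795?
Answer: 250869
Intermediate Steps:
S(a, p) = 7*a**2 + a*p (S(a, p) = (7*a)*a + a*p = 7*a**2 + a*p)
(S(-170, -129) - 2156) + 28795 = (-170*(-129 + 7*(-170)) - 2156) + 28795 = (-170*(-129 - 1190) - 2156) + 28795 = (-170*(-1319) - 2156) + 28795 = (224230 - 2156) + 28795 = 222074 + 28795 = 250869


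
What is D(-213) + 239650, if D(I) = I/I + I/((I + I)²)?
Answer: 204182651/852 ≈ 2.3965e+5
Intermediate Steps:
D(I) = 1 + 1/(4*I) (D(I) = 1 + I/((2*I)²) = 1 + I/((4*I²)) = 1 + I*(1/(4*I²)) = 1 + 1/(4*I))
D(-213) + 239650 = (¼ - 213)/(-213) + 239650 = -1/213*(-851/4) + 239650 = 851/852 + 239650 = 204182651/852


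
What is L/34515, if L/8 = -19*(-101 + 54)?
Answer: 7144/34515 ≈ 0.20698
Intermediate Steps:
L = 7144 (L = 8*(-19*(-101 + 54)) = 8*(-19*(-47)) = 8*893 = 7144)
L/34515 = 7144/34515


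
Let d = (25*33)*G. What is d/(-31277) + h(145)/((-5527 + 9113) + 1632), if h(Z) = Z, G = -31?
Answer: 137985515/163203386 ≈ 0.84548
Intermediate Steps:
d = -25575 (d = (25*33)*(-31) = 825*(-31) = -25575)
d/(-31277) + h(145)/((-5527 + 9113) + 1632) = -25575/(-31277) + 145/((-5527 + 9113) + 1632) = -25575*(-1/31277) + 145/(3586 + 1632) = 25575/31277 + 145/5218 = 137985515/163203386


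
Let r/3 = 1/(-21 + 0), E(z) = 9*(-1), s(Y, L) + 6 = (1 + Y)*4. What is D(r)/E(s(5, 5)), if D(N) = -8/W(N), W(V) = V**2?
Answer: 392/9 ≈ 43.556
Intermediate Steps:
s(Y, L) = -2 + 4*Y (s(Y, L) = -6 + (1 + Y)*4 = -6 + (4 + 4*Y) = -2 + 4*Y)
E(z) = -9
r = -1/7 (r = 3/(-21 + 0) = 3/(-21) = 3*(-1/21) = -1/7 ≈ -0.14286)
D(N) = -8/N**2
D(r)/E(s(5, 5)) = -8/(-1/7)**2/(-9) = -8*49*(-1/9) = -392*(-1/9) = 392/9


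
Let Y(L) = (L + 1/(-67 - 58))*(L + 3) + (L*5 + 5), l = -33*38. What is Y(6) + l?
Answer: -145634/125 ≈ -1165.1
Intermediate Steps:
l = -1254
Y(L) = 5 + 5*L + (3 + L)*(-1/125 + L) (Y(L) = (L + 1/(-125))*(3 + L) + (5*L + 5) = (L - 1/125)*(3 + L) + (5 + 5*L) = (-1/125 + L)*(3 + L) + (5 + 5*L) = (3 + L)*(-1/125 + L) + (5 + 5*L) = 5 + 5*L + (3 + L)*(-1/125 + L))
Y(6) + l = (622/125 + 6**2 + (999/125)*6) - 1254 = (622/125 + 36 + 5994/125) - 1254 = 11116/125 - 1254 = -145634/125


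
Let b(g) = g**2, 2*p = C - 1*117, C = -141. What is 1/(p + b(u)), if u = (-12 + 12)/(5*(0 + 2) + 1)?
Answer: -1/129 ≈ -0.0077519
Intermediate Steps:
p = -129 (p = (-141 - 1*117)/2 = (-141 - 117)/2 = (1/2)*(-258) = -129)
u = 0 (u = 0/(5*2 + 1) = 0/(10 + 1) = 0/11 = 0*(1/11) = 0)
1/(p + b(u)) = 1/(-129 + 0**2) = 1/(-129 + 0) = 1/(-129) = -1/129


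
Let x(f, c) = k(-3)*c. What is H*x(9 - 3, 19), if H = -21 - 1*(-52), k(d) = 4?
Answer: 2356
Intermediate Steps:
x(f, c) = 4*c
H = 31 (H = -21 + 52 = 31)
H*x(9 - 3, 19) = 31*(4*19) = 31*76 = 2356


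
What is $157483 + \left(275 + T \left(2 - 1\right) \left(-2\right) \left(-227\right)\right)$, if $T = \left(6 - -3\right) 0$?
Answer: $157758$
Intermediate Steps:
$T = 0$ ($T = \left(6 + 3\right) 0 = 9 \cdot 0 = 0$)
$157483 + \left(275 + T \left(2 - 1\right) \left(-2\right) \left(-227\right)\right) = 157483 + \left(275 + 0 \left(2 - 1\right) \left(-2\right) \left(-227\right)\right) = 157483 + \left(275 + 0 \cdot 1 \left(-2\right) \left(-227\right)\right) = 157483 + \left(275 + 0 \left(-2\right) \left(-227\right)\right) = 157483 + \left(275 + 0 \left(-227\right)\right) = 157483 + \left(275 + 0\right) = 157483 + 275 = 157758$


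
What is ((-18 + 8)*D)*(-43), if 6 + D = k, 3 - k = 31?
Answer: -14620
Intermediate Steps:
k = -28 (k = 3 - 1*31 = 3 - 31 = -28)
D = -34 (D = -6 - 28 = -34)
((-18 + 8)*D)*(-43) = ((-18 + 8)*(-34))*(-43) = -10*(-34)*(-43) = 340*(-43) = -14620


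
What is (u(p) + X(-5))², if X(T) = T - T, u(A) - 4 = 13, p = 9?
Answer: 289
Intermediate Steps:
u(A) = 17 (u(A) = 4 + 13 = 17)
X(T) = 0
(u(p) + X(-5))² = (17 + 0)² = 17² = 289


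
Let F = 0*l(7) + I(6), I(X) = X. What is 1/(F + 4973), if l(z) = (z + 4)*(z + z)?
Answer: 1/4979 ≈ 0.00020084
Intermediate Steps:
l(z) = 2*z*(4 + z) (l(z) = (4 + z)*(2*z) = 2*z*(4 + z))
F = 6 (F = 0*(2*7*(4 + 7)) + 6 = 0*(2*7*11) + 6 = 0*154 + 6 = 0 + 6 = 6)
1/(F + 4973) = 1/(6 + 4973) = 1/4979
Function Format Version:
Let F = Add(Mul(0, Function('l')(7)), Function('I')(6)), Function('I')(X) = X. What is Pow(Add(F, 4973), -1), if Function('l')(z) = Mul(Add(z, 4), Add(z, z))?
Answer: Rational(1, 4979) ≈ 0.00020084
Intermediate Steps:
Function('l')(z) = Mul(2, z, Add(4, z)) (Function('l')(z) = Mul(Add(4, z), Mul(2, z)) = Mul(2, z, Add(4, z)))
F = 6 (F = Add(Mul(0, Mul(2, 7, Add(4, 7))), 6) = Add(Mul(0, Mul(2, 7, 11)), 6) = Add(Mul(0, 154), 6) = Add(0, 6) = 6)
Pow(Add(F, 4973), -1) = Pow(Add(6, 4973), -1) = Pow(4979, -1) = Rational(1, 4979)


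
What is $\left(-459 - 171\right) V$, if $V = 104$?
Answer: $-65520$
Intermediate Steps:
$\left(-459 - 171\right) V = \left(-459 - 171\right) 104 = \left(-630\right) 104 = -65520$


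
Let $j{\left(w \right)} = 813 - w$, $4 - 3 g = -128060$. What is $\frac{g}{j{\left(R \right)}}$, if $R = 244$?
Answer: $\frac{42688}{569} \approx 75.023$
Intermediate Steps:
$g = 42688$ ($g = \frac{4}{3} - - \frac{128060}{3} = \frac{4}{3} + \frac{128060}{3} = 42688$)
$\frac{g}{j{\left(R \right)}} = \frac{42688}{813 - 244} = \frac{42688}{569}$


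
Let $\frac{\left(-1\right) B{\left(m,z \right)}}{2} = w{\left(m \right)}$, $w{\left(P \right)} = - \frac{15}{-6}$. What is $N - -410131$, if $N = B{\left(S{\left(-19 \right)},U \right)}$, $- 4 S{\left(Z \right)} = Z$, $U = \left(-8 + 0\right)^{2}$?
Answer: $410126$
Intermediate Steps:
$w{\left(P \right)} = \frac{5}{2}$ ($w{\left(P \right)} = \left(-15\right) \left(- \frac{1}{6}\right) = \frac{5}{2}$)
$U = 64$ ($U = \left(-8\right)^{2} = 64$)
$S{\left(Z \right)} = - \frac{Z}{4}$
$B{\left(m,z \right)} = -5$ ($B{\left(m,z \right)} = \left(-2\right) \frac{5}{2} = -5$)
$N = -5$
$N - -410131 = -5 - -410131 = -5 + 410131 = 410126$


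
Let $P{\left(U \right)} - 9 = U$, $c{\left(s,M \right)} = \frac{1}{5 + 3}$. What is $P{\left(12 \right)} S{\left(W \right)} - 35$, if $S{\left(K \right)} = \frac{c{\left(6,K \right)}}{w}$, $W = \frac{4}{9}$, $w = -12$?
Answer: $- \frac{1127}{32} \approx -35.219$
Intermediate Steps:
$c{\left(s,M \right)} = \frac{1}{8}$
$P{\left(U \right)} = 9 + U$
$W = \frac{4}{9}$ ($W = 4 \cdot \frac{1}{9} = \frac{4}{9} \approx 0.44444$)
$S{\left(K \right)} = - \frac{1}{96}$ ($S{\left(K \right)} = \frac{1}{8 \left(-12\right)} = \frac{1}{8} \left(- \frac{1}{12}\right) = - \frac{1}{96}$)
$P{\left(12 \right)} S{\left(W \right)} - 35 = \left(9 + 12\right) \left(- \frac{1}{96}\right) - 35 = 21 \left(- \frac{1}{96}\right) - 35 = - \frac{7}{32} - 35 = - \frac{1127}{32}$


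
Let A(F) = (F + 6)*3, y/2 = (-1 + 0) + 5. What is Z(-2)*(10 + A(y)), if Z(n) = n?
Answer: -104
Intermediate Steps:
y = 8 (y = 2*((-1 + 0) + 5) = 2*(-1 + 5) = 2*4 = 8)
A(F) = 18 + 3*F (A(F) = (6 + F)*3 = 18 + 3*F)
Z(-2)*(10 + A(y)) = -2*(10 + (18 + 3*8)) = -2*(10 + (18 + 24)) = -2*(10 + 42) = -2*52 = -104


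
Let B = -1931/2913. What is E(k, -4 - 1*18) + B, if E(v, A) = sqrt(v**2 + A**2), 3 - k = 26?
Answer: -1931/2913 + sqrt(1013) ≈ 31.165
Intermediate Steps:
k = -23 (k = 3 - 1*26 = 3 - 26 = -23)
B = -1931/2913 (B = -1931*1/2913 = -1931/2913 ≈ -0.66289)
E(v, A) = sqrt(A**2 + v**2)
E(k, -4 - 1*18) + B = sqrt((-4 - 1*18)**2 + (-23)**2) - 1931/2913 = sqrt((-4 - 18)**2 + 529) - 1931/2913 = sqrt((-22)**2 + 529) - 1931/2913 = sqrt(484 + 529) - 1931/2913 = sqrt(1013) - 1931/2913 = -1931/2913 + sqrt(1013)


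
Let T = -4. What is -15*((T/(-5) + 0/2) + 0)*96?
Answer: -1152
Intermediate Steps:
-15*((T/(-5) + 0/2) + 0)*96 = -15*((-4/(-5) + 0/2) + 0)*96 = -15*((-4*(-1/5) + 0*(1/2)) + 0)*96 = -15*((4/5 + 0) + 0)*96 = -15*(4/5 + 0)*96 = -15*4/5*96 = -5*12/5*96 = -12*96 = -1152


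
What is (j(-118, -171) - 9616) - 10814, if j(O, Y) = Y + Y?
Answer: -20772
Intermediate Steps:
j(O, Y) = 2*Y
(j(-118, -171) - 9616) - 10814 = (2*(-171) - 9616) - 10814 = (-342 - 9616) - 10814 = -9958 - 10814 = -20772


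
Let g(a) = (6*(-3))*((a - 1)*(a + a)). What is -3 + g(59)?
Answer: -123195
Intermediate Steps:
g(a) = -36*a*(-1 + a) (g(a) = -18*(-1 + a)*2*a = -36*a*(-1 + a))
-3 + g(59) = -3 + 36*59*(1 - 1*59) = -3 + 36*59*(1 - 59) = -3 + 36*59*(-58) = -3 - 123192 = -123195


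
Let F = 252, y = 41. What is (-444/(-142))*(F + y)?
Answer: 65046/71 ≈ 916.14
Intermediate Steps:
(-444/(-142))*(F + y) = (-444/(-142))*(252 + 41) = -444*(-1/142)*293 = (222/71)*293 = 65046/71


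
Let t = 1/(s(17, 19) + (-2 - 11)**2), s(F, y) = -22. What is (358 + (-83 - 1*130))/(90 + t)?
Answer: 21315/13231 ≈ 1.6110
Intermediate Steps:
t = 1/147 (t = 1/(-22 + (-2 - 11)**2) = 1/(-22 + (-13)**2) = 1/(-22 + 169) = 1/147 ≈ 0.0068027)
(358 + (-83 - 1*130))/(90 + t) = (358 + (-83 - 1*130))/(90 + 1/147) = (358 + (-83 - 130))/(13231/147) = (358 - 213)*(147/13231) = 145*(147/13231) = 21315/13231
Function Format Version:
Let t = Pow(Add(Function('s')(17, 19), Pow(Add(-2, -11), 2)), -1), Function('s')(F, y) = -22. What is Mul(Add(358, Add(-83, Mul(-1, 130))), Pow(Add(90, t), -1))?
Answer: Rational(21315, 13231) ≈ 1.6110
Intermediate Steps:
t = Rational(1, 147) (t = Pow(Add(-22, Pow(Add(-2, -11), 2)), -1) = Pow(Add(-22, Pow(-13, 2)), -1) = Pow(Add(-22, 169), -1) = Pow(147, -1) = Rational(1, 147) ≈ 0.0068027)
Mul(Add(358, Add(-83, Mul(-1, 130))), Pow(Add(90, t), -1)) = Mul(Add(358, Add(-83, Mul(-1, 130))), Pow(Add(90, Rational(1, 147)), -1)) = Mul(Add(358, Add(-83, -130)), Pow(Rational(13231, 147), -1)) = Mul(Add(358, -213), Rational(147, 13231)) = Mul(145, Rational(147, 13231)) = Rational(21315, 13231)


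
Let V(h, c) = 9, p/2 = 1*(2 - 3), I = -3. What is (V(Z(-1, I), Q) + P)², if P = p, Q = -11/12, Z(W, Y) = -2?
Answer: 49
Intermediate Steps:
Q = -11/12 (Q = -11*1/12 = -11/12 ≈ -0.91667)
p = -2 (p = 2*(1*(2 - 3)) = 2*(1*(-1)) = 2*(-1) = -2)
P = -2
(V(Z(-1, I), Q) + P)² = (9 - 2)² = 7² = 49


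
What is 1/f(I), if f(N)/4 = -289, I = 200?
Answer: -1/1156 ≈ -0.00086505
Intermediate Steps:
f(N) = -1156 (f(N) = 4*(-289) = -1156)
1/f(I) = 1/(-1156) = -1/1156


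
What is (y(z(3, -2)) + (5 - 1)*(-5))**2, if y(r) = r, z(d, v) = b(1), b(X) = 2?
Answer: 324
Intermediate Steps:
z(d, v) = 2
(y(z(3, -2)) + (5 - 1)*(-5))**2 = (2 + (5 - 1)*(-5))**2 = (2 + 4*(-5))**2 = (2 - 20)**2 = (-18)**2 = 324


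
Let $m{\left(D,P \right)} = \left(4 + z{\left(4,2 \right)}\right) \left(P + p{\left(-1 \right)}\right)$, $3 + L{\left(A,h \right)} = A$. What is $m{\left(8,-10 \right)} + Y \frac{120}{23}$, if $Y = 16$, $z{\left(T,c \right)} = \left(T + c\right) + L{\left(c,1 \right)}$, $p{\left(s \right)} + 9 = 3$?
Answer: $- \frac{1392}{23} \approx -60.522$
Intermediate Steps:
$p{\left(s \right)} = -6$ ($p{\left(s \right)} = -9 + 3 = -6$)
$L{\left(A,h \right)} = -3 + A$
$z{\left(T,c \right)} = -3 + T + 2 c$ ($z{\left(T,c \right)} = \left(T + c\right) + \left(-3 + c\right) = -3 + T + 2 c$)
$m{\left(D,P \right)} = -54 + 9 P$ ($m{\left(D,P \right)} = \left(4 + \left(-3 + 4 + 2 \cdot 2\right)\right) \left(P - 6\right) = \left(4 + \left(-3 + 4 + 4\right)\right) \left(-6 + P\right) = \left(4 + 5\right) \left(-6 + P\right) = 9 \left(-6 + P\right) = -54 + 9 P$)
$m{\left(8,-10 \right)} + Y \frac{120}{23} = \left(-54 + 9 \left(-10\right)\right) + 16 \cdot \frac{120}{23} = \left(-54 - 90\right) + 16 \cdot 120 \cdot \frac{1}{23} = -144 + 16 \cdot \frac{120}{23} = -144 + \frac{1920}{23} = - \frac{1392}{23}$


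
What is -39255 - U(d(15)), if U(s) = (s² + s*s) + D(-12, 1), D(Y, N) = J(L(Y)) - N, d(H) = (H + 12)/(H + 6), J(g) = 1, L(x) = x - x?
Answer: -1923657/49 ≈ -39258.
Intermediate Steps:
L(x) = 0
d(H) = (12 + H)/(6 + H)
D(Y, N) = 1 - N
U(s) = 2*s² (U(s) = (s² + s*s) + (1 - 1*1) = (s² + s²) + (1 - 1) = 2*s² + 0 = 2*s²)
-39255 - U(d(15)) = -39255 - 2*((12 + 15)/(6 + 15))² = -39255 - 2*(27/21)² = -39255 - 2*((1/21)*27)² = -39255 - 2*(9/7)² = -39255 - 2*81/49 = -39255 - 1*162/49 = -39255 - 162/49 = -1923657/49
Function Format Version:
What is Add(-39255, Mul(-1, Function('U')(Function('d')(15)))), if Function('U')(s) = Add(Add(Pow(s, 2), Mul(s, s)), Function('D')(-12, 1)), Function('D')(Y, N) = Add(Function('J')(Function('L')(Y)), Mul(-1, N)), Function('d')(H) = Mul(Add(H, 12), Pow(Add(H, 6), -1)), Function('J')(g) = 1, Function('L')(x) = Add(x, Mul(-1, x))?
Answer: Rational(-1923657, 49) ≈ -39258.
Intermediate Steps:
Function('L')(x) = 0
Function('d')(H) = Mul(Pow(Add(6, H), -1), Add(12, H)) (Function('d')(H) = Mul(Add(12, H), Pow(Add(6, H), -1)) = Mul(Pow(Add(6, H), -1), Add(12, H)))
Function('D')(Y, N) = Add(1, Mul(-1, N))
Function('U')(s) = Mul(2, Pow(s, 2)) (Function('U')(s) = Add(Add(Pow(s, 2), Mul(s, s)), Add(1, Mul(-1, 1))) = Add(Add(Pow(s, 2), Pow(s, 2)), Add(1, -1)) = Add(Mul(2, Pow(s, 2)), 0) = Mul(2, Pow(s, 2)))
Add(-39255, Mul(-1, Function('U')(Function('d')(15)))) = Add(-39255, Mul(-1, Mul(2, Pow(Mul(Pow(Add(6, 15), -1), Add(12, 15)), 2)))) = Add(-39255, Mul(-1, Mul(2, Pow(Mul(Pow(21, -1), 27), 2)))) = Add(-39255, Mul(-1, Mul(2, Pow(Mul(Rational(1, 21), 27), 2)))) = Add(-39255, Mul(-1, Mul(2, Pow(Rational(9, 7), 2)))) = Add(-39255, Mul(-1, Mul(2, Rational(81, 49)))) = Add(-39255, Mul(-1, Rational(162, 49))) = Add(-39255, Rational(-162, 49)) = Rational(-1923657, 49)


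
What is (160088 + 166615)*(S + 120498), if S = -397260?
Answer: -90418975686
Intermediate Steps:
(160088 + 166615)*(S + 120498) = (160088 + 166615)*(-397260 + 120498) = 326703*(-276762) = -90418975686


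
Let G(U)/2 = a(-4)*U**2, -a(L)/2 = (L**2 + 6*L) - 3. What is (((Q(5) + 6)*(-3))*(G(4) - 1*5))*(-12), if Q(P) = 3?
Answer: 226476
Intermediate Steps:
a(L) = 6 - 12*L - 2*L**2 (a(L) = -2*((L**2 + 6*L) - 3) = -2*(-3 + L**2 + 6*L) = 6 - 12*L - 2*L**2)
G(U) = 44*U**2 (G(U) = 2*((6 - 12*(-4) - 2*(-4)**2)*U**2) = 2*((6 + 48 - 2*16)*U**2) = 2*((6 + 48 - 32)*U**2) = 2*(22*U**2) = 44*U**2)
(((Q(5) + 6)*(-3))*(G(4) - 1*5))*(-12) = (((3 + 6)*(-3))*(44*4**2 - 1*5))*(-12) = ((9*(-3))*(44*16 - 5))*(-12) = -27*(704 - 5)*(-12) = -27*699*(-12) = -18873*(-12) = 226476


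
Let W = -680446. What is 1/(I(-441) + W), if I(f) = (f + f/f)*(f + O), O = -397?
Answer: -1/311726 ≈ -3.2079e-6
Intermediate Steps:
I(f) = (1 + f)*(-397 + f) (I(f) = (f + f/f)*(f - 397) = (f + 1)*(-397 + f) = (1 + f)*(-397 + f))
1/(I(-441) + W) = 1/((-397 + (-441)² - 396*(-441)) - 680446) = 1/((-397 + 194481 + 174636) - 680446) = 1/(368720 - 680446) = 1/(-311726) = -1/311726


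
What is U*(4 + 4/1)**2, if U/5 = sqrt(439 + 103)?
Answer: 320*sqrt(542) ≈ 7449.9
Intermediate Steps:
U = 5*sqrt(542) (U = 5*sqrt(439 + 103) = 5*sqrt(542) ≈ 116.40)
U*(4 + 4/1)**2 = (5*sqrt(542))*(4 + 4/1)**2 = (5*sqrt(542))*(4 + 4*1)**2 = (5*sqrt(542))*(4 + 4)**2 = (5*sqrt(542))*8**2 = (5*sqrt(542))*64 = 320*sqrt(542)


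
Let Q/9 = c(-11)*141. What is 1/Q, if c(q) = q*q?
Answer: 1/153549 ≈ 6.5126e-6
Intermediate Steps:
c(q) = q**2
Q = 153549 (Q = 9*((-11)**2*141) = 9*(121*141) = 9*17061 = 153549)
1/Q = 1/153549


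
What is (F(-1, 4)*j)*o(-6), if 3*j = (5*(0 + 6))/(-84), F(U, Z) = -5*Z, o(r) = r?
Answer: -100/7 ≈ -14.286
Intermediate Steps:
j = -5/42 (j = ((5*(0 + 6))/(-84))/3 = ((5*6)*(-1/84))/3 = (30*(-1/84))/3 = (1/3)*(-5/14) = -5/42 ≈ -0.11905)
(F(-1, 4)*j)*o(-6) = (-5*4*(-5/42))*(-6) = -20*(-5/42)*(-6) = (50/21)*(-6) = -100/7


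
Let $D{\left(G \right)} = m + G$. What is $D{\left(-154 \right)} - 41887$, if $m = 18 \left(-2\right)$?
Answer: $-42077$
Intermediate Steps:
$m = -36$
$D{\left(G \right)} = -36 + G$
$D{\left(-154 \right)} - 41887 = \left(-36 - 154\right) - 41887 = -190 - 41887 = -42077$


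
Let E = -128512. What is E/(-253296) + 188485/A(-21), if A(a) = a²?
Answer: 331938683/775719 ≈ 427.91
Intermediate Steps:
E/(-253296) + 188485/A(-21) = -128512/(-253296) + 188485/((-21)²) = -128512*(-1/253296) + 188485/441 = 8032/15831 + 188485*(1/441) = 8032/15831 + 188485/441 = 331938683/775719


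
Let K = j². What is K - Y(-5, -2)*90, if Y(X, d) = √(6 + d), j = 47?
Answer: 2029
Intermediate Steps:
K = 2209 (K = 47² = 2209)
K - Y(-5, -2)*90 = 2209 - √(6 - 2)*90 = 2209 - √4*90 = 2209 - 2*90 = 2209 - 1*180 = 2209 - 180 = 2029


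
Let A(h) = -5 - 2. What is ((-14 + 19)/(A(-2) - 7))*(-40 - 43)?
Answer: 415/14 ≈ 29.643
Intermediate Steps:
A(h) = -7
((-14 + 19)/(A(-2) - 7))*(-40 - 43) = ((-14 + 19)/(-7 - 7))*(-40 - 43) = (5/(-14))*(-83) = (5*(-1/14))*(-83) = -5/14*(-83) = 415/14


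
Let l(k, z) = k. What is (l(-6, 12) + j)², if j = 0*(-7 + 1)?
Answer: 36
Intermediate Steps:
j = 0 (j = 0*(-6) = 0)
(l(-6, 12) + j)² = (-6 + 0)² = (-6)² = 36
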